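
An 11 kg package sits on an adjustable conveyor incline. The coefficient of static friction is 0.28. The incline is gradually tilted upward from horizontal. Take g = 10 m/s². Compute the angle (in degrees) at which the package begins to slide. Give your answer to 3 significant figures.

15.6°

At the threshold of sliding, static friction is at its maximum μ_s N and exactly balances the weight component along the incline: mg sin θ = μ_s mg cos θ.
Hence tan θ = μ_s = 0.28, so θ = arctan(0.28) = 15.6422°.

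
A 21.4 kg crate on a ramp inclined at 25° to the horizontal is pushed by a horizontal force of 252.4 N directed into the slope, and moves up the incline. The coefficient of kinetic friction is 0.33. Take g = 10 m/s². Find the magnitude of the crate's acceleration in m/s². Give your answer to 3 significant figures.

1.83 m/s²

The horizontal push has components F cos 25° = 252.4 × 0.9063 = 228.750 N up the incline and F sin 25° = 252.4 × 0.4226 = 106.664 N pressing into the surface.
The normal force is therefore N = mg cos 25° + F sin 25° = 193.948 + 106.664 = 300.612 N, and kinetic friction down the slope is μN = 0.33 × 300.612 = 99.202 N.
Along the incline: F cos 25° − mg sin 25° − μN = ma, so 228.750 − 90.436 − 99.202 = 21.4 a, giving a = 1.8277 m/s².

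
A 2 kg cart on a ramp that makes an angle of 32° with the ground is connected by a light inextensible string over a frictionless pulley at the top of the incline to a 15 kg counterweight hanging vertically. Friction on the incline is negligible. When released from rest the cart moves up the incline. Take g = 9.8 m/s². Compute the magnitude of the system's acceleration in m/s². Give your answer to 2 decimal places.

For the cart on the incline: the weight component along the slope is m₁g sin 32° = 2 × 9.8 × 0.5299 = 10.386 N and the normal force is N = m₁g cos 32° = 16.622 N.
Newton's second law for the cart (up-slope positive): T − 10.386 = 2 a. For the hanging counterweight (downward positive): 15 × 9.8 − T = 15 a.
Adding the two equations eliminates T: 136.614 = 17 a, so a = 8.0361 m/s².

8.04 m/s²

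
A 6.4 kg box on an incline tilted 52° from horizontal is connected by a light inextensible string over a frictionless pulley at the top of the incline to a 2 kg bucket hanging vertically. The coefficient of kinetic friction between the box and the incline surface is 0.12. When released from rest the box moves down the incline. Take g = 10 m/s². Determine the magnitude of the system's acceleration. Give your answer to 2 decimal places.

3.06 m/s²

For the box on the incline: the weight component along the slope is m₁g sin 52° = 6.4 × 10 × 0.7880 = 50.432 N and the normal force is N = m₁g cos 52° = 39.402 N.
Kinetic friction opposes the box's motion down the incline: f = μN = 0.12 × 39.402 = 4.728 N acting up the slope.
Newton's second law for the box (down-slope positive): 50.432 − 4.728 − T = 6.4 a. For the hanging bucket (upward positive): T − 2 × 10 = 2 a.
Adding the two equations eliminates T: 25.704 = 8.4 a, so a = 3.0600 m/s².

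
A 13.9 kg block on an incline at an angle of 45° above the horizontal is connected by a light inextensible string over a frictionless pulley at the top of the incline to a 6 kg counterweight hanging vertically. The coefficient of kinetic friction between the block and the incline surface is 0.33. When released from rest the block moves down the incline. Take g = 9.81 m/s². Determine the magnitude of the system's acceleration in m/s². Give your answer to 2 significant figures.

0.29 m/s²

For the block on the incline: the weight component along the slope is m₁g sin 45° = 13.9 × 9.81 × 0.7071 = 96.419 N and the normal force is N = m₁g cos 45° = 96.420 N.
Kinetic friction opposes the block's motion down the incline: f = μN = 0.33 × 96.420 = 31.819 N acting up the slope.
Newton's second law for the block (down-slope positive): 96.419 − 31.819 − T = 13.9 a. For the hanging counterweight (upward positive): T − 6 × 9.81 = 6 a.
Adding the two equations eliminates T: 5.740 = 19.9 a, so a = 0.2884 m/s².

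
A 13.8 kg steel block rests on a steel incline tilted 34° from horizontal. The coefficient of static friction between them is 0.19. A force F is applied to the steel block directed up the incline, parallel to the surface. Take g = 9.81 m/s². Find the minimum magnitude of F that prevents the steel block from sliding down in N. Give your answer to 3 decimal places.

54.378 N

The normal force is N = mg cos 34° = 112.233 N. With F at its minimum the steel block is on the verge of sliding down, so static friction is at its maximum μ_s N = 0.19 × 112.233 = 21.324 N and acts up the slope.
Equilibrium along the incline: F + μ_s N = mg sin 34°, so F = 75.702 − 21.324 = 54.378 N.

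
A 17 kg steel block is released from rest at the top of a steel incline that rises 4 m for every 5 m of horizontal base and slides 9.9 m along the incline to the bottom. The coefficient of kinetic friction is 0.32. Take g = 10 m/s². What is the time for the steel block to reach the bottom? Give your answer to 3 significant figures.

The weight component along the incline is mg sin 38.66° = 106.198 N and the normal force is N = mg cos 38.66° = 132.748 N.
Friction up the slope is f = μN = 0.32 × 132.748 = 42.479 N, so the net downslope force is 106.198 − 42.479 = 63.719 N and a = 63.719 / 17 = 3.7482 m/s².
Starting from rest, L = ½at², so t = √(2L/a) = √(2 × 9.9 / 3.7482) = 2.2984 s.

2.30 s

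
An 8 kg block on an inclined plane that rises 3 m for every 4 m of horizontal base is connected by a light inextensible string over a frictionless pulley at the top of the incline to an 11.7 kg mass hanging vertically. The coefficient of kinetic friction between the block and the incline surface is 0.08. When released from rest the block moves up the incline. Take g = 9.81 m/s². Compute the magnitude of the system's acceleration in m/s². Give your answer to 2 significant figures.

For the block on the incline: the weight component along the slope is m₁g sin 36.87° = 8 × 9.81 × 0.6000 = 47.088 N and the normal force is N = m₁g cos 36.87° = 62.784 N.
Kinetic friction opposes the block's motion up the incline: f = μN = 0.08 × 62.784 = 5.023 N acting down the slope.
Newton's second law for the block (up-slope positive): T − 47.088 − 5.023 = 8 a. For the hanging mass (downward positive): 11.7 × 9.81 − T = 11.7 a.
Adding the two equations eliminates T: 62.666 = 19.7 a, so a = 3.1810 m/s².

3.2 m/s²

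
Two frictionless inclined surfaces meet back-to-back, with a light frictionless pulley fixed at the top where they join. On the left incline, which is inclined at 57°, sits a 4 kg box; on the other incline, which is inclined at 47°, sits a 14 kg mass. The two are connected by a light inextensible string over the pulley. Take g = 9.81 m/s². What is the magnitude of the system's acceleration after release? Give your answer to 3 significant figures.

3.75 m/s²

Resolve each weight along its own incline: the 4 kg mass has component 4 × 9.81 × sin 57° = 32.909 N down its slope, and the 14 kg mass has 14 × 9.81 × sin 47° = 100.444 N down its slope.
The 14 kg side's 100.444 N exceeds the other side's 32.909 N, so that mass slides down and the 4 kg mass slides up. Taking that direction as positive, Newton's second law for the whole system gives 100.444 − 32.909 = (4 + 14) a, so a = 67.535 / 18 = 3.7519 m/s².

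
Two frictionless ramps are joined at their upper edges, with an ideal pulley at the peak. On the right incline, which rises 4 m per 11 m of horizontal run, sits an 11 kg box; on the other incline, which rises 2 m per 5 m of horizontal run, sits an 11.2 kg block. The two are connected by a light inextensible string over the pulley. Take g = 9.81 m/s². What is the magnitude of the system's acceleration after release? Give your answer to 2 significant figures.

0.18 m/s²

Resolve each weight along its own incline: the 11 kg mass has component 11 × 9.81 × sin 19.98° = 36.877 N down its slope, and the 11.2 kg mass has 11.2 × 9.81 × sin 21.80° = 40.805 N down its slope.
The 11.2 kg side's 40.805 N exceeds the other side's 36.877 N, so that mass slides down and the 11 kg mass slides up. Taking that direction as positive, Newton's second law for the whole system gives 40.805 − 36.877 = (11 + 11.2) a, so a = 3.928 / 22.2 = 0.1769 m/s².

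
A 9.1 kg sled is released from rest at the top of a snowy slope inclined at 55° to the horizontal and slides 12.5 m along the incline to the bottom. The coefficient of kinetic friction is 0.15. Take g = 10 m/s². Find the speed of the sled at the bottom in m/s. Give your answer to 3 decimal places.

The weight component along the incline is mg sin 55° = 74.543 N and the normal force is N = mg cos 55° = 52.195 N.
Friction up the slope is f = μN = 0.15 × 52.195 = 7.829 N, so the net downslope force is 74.543 − 7.829 = 66.714 N and a = 66.714 / 9.1 = 7.3312 m/s².
Starting from rest over a distance of 12.5 m, v² = 2aL = 2 × 7.3312 × 12.5 = 183.2800, so v = 13.5381 m/s.

13.538 m/s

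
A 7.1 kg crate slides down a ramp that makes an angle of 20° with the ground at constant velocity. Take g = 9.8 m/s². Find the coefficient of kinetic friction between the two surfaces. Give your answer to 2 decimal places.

At constant velocity the net force along the incline is zero: mg sin 20° = μ mg cos 20°.
So μ = tan 20° = 0.3420 / 0.9397 = 0.3639.

0.36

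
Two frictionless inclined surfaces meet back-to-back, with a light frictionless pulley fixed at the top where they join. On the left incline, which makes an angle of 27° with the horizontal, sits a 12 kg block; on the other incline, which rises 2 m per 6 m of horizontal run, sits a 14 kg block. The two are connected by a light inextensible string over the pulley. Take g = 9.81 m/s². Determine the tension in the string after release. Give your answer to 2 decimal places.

48.82 N

Resolve each weight along its own incline: the 12 kg mass has component 12 × 9.81 × sin 27° = 53.444 N down its slope, and the 14 kg mass has 14 × 9.81 × sin 18.43° = 43.431 N down its slope.
The 12 kg side's 53.444 N exceeds the other side's 43.431 N, so that mass slides down and the 14 kg mass slides up. Taking that direction as positive, Newton's second law for the whole system gives 53.444 − 43.431 = (12 + 14) a, so a = 10.013 / 26 = 0.3851 m/s².
For the 14 kg mass (up-slope positive): T − 43.431 = 14 × 0.3851, so T = 48.822 N.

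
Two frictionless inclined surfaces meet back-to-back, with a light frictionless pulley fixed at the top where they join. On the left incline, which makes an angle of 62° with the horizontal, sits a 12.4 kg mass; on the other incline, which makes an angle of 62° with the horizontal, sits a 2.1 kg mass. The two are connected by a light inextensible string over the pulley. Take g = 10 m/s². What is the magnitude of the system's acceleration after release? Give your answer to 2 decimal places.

Resolve each weight along its own incline: the 12.4 kg mass has component 12.4 × 10 × sin 62° = 109.486 N down its slope, and the 2.1 kg mass has 2.1 × 10 × sin 62° = 18.542 N down its slope.
The 12.4 kg side's 109.486 N exceeds the other side's 18.542 N, so that mass slides down and the 2.1 kg mass slides up. Taking that direction as positive, Newton's second law for the whole system gives 109.486 − 18.542 = (12.4 + 2.1) a, so a = 90.944 / 14.5 = 6.2720 m/s².

6.27 m/s²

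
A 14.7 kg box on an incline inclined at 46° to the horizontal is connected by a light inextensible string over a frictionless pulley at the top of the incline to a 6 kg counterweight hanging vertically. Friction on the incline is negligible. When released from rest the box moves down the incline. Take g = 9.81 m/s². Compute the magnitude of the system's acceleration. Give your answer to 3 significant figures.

For the box on the incline: the weight component along the slope is m₁g sin 46° = 14.7 × 9.81 × 0.7193 = 103.728 N and the normal force is N = m₁g cos 46° = 100.175 N.
Newton's second law for the box (down-slope positive): 103.728 − T = 14.7 a. For the hanging counterweight (upward positive): T − 6 × 9.81 = 6 a.
Adding the two equations eliminates T: 44.868 = 20.7 a, so a = 2.1675 m/s².

2.17 m/s²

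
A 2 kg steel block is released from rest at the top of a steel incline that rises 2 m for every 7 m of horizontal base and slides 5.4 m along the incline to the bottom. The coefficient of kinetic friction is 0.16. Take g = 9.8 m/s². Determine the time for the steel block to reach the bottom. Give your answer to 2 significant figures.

3.0 s

The weight component along the incline is mg sin 15.95° = 5.385 N and the normal force is N = mg cos 15.95° = 18.846 N.
Friction up the slope is f = μN = 0.16 × 18.846 = 3.015 N, so the net downslope force is 5.385 − 3.015 = 2.370 N and a = 2.370 / 2 = 1.1850 m/s².
Starting from rest, L = ½at², so t = √(2L/a) = √(2 × 5.4 / 1.1850) = 3.0189 s.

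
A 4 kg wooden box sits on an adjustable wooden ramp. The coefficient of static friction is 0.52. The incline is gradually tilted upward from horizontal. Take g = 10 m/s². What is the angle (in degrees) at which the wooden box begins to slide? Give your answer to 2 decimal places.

27.47°

At the threshold of sliding, static friction is at its maximum μ_s N and exactly balances the weight component along the incline: mg sin θ = μ_s mg cos θ.
Hence tan θ = μ_s = 0.52, so θ = arctan(0.52) = 27.4744°.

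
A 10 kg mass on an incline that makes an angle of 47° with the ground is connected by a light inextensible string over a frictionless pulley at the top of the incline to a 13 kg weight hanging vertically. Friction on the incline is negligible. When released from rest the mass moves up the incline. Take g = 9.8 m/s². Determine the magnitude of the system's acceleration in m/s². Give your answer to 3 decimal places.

For the mass on the incline: the weight component along the slope is m₁g sin 47° = 10 × 9.8 × 0.7314 = 71.677 N and the normal force is N = m₁g cos 47° = 66.836 N.
Newton's second law for the mass (up-slope positive): T − 71.677 = 10 a. For the hanging weight (downward positive): 13 × 9.8 − T = 13 a.
Adding the two equations eliminates T: 55.723 = 23 a, so a = 2.4227 m/s².

2.423 m/s²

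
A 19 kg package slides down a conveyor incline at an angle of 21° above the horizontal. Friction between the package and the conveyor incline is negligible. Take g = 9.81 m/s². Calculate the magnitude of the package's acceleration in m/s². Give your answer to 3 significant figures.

Resolving the weight along the incline: the component pulling the package down the slope is mg sin 21° = 19 × 9.81 × 0.3584 = 66.802 N, and the normal force is N = mg cos 21° = 19 × 9.81 × 0.9336 = 174.014 N.
With no friction the net force along the incline is 66.802 N, so a = g sin 21° = 66.802 / 19 = 3.5159 m/s².

3.52 m/s²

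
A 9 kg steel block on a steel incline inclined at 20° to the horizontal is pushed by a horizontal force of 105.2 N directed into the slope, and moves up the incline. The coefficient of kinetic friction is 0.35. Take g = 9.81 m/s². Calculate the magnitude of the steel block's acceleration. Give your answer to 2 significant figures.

The horizontal push has components F cos 20° = 105.2 × 0.9397 = 98.856 N up the incline and F sin 20° = 105.2 × 0.3420 = 35.978 N pressing into the surface.
The normal force is therefore N = mg cos 20° + F sin 20° = 82.966 + 35.978 = 118.944 N, and kinetic friction down the slope is μN = 0.35 × 118.944 = 41.630 N.
Along the incline: F cos 20° − mg sin 20° − μN = ma, so 98.856 − 30.195 − 41.630 = 9 a, giving a = 3.0034 m/s².

3.0 m/s²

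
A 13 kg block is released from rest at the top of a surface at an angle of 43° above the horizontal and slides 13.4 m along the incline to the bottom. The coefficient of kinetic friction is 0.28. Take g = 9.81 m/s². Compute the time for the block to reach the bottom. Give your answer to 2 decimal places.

2.39 s

The weight component along the incline is mg sin 43° = 86.975 N and the normal force is N = mg cos 43° = 93.270 N.
Friction up the slope is f = μN = 0.28 × 93.270 = 26.116 N, so the net downslope force is 86.975 − 26.116 = 60.859 N and a = 60.859 / 13 = 4.6815 m/s².
Starting from rest, L = ½at², so t = √(2L/a) = √(2 × 13.4 / 4.6815) = 2.3926 s.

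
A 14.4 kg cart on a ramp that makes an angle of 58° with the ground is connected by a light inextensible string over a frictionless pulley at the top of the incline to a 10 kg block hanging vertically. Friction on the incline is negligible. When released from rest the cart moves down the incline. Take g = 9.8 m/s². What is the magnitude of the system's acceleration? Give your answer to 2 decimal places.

For the cart on the incline: the weight component along the slope is m₁g sin 58° = 14.4 × 9.8 × 0.8480 = 119.670 N and the normal force is N = m₁g cos 58° = 74.782 N.
Newton's second law for the cart (down-slope positive): 119.670 − T = 14.4 a. For the hanging block (upward positive): T − 10 × 9.8 = 10 a.
Adding the two equations eliminates T: 21.670 = 24.4 a, so a = 0.8881 m/s².

0.89 m/s²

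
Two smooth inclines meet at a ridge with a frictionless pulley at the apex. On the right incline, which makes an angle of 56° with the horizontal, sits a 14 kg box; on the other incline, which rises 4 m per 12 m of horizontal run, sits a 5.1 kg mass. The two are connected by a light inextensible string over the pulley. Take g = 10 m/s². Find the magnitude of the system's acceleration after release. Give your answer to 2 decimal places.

5.23 m/s²

Resolve each weight along its own incline: the 14 kg mass has component 14 × 10 × sin 56° = 116.065 N down its slope, and the 5.1 kg mass has 5.1 × 10 × sin 18.43° = 16.128 N down its slope.
The 14 kg side's 116.065 N exceeds the other side's 16.128 N, so that mass slides down and the 5.1 kg mass slides up. Taking that direction as positive, Newton's second law for the whole system gives 116.065 − 16.128 = (14 + 5.1) a, so a = 99.937 / 19.1 = 5.2323 m/s².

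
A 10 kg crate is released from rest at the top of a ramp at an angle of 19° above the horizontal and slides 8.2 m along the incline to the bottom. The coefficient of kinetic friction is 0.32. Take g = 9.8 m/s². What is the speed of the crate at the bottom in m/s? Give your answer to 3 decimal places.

1.923 m/s

The weight component along the incline is mg sin 19° = 31.906 N and the normal force is N = mg cos 19° = 92.661 N.
Friction up the slope is f = μN = 0.32 × 92.661 = 29.652 N, so the net downslope force is 31.906 − 29.652 = 2.254 N and a = 2.254 / 10 = 0.2254 m/s².
Starting from rest over a distance of 8.2 m, v² = 2aL = 2 × 0.2254 × 8.2 = 3.6966, so v = 1.9227 m/s.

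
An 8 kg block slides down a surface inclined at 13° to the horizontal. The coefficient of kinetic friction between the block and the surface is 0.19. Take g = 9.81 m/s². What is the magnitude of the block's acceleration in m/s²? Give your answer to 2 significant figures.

0.39 m/s²

Resolving the weight along the incline: the component pulling the block down the slope is mg sin 13° = 8 × 9.81 × 0.2250 = 17.658 N, and the normal force is N = mg cos 13° = 8 × 9.81 × 0.9744 = 76.471 N.
Kinetic friction acts up the slope with magnitude f = μN = 0.19 × 76.471 = 14.529 N.
Net force along the incline is 17.658 − 14.529 = 3.129 N, so a = 3.129 / 8 = 0.3911 m/s².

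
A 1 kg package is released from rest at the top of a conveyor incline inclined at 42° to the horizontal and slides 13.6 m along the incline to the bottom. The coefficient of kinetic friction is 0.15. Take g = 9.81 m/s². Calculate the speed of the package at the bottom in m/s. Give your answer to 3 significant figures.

The weight component along the incline is mg sin 42° = 6.564 N and the normal force is N = mg cos 42° = 7.290 N.
Friction up the slope is f = μN = 0.15 × 7.290 = 1.093 N, so the net downslope force is 6.564 − 1.093 = 5.471 N and a = 5.471 / 1 = 5.4710 m/s².
Starting from rest over a distance of 13.6 m, v² = 2aL = 2 × 5.4710 × 13.6 = 148.8112, so v = 12.1988 m/s.

12.2 m/s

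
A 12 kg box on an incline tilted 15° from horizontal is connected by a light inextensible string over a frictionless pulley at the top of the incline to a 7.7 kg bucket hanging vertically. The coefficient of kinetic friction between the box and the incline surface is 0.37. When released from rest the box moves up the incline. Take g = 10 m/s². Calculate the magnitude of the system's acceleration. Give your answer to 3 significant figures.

0.155 m/s²

For the box on the incline: the weight component along the slope is m₁g sin 15° = 12 × 10 × 0.2588 = 31.056 N and the normal force is N = m₁g cos 15° = 115.911 N.
Kinetic friction opposes the box's motion up the incline: f = μN = 0.37 × 115.911 = 42.887 N acting down the slope.
Newton's second law for the box (up-slope positive): T − 31.056 − 42.887 = 12 a. For the hanging bucket (downward positive): 7.7 × 10 − T = 7.7 a.
Adding the two equations eliminates T: 3.057 = 19.7 a, so a = 0.1552 m/s².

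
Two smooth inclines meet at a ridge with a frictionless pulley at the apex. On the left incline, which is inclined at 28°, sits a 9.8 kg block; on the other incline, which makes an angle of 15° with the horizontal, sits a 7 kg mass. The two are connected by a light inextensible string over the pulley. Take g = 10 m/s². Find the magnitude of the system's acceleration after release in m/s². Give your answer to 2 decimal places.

Resolve each weight along its own incline: the 9.8 kg mass has component 9.8 × 10 × sin 28° = 46.008 N down its slope, and the 7 kg mass has 7 × 10 × sin 15° = 18.117 N down its slope.
The 9.8 kg side's 46.008 N exceeds the other side's 18.117 N, so that mass slides down and the 7 kg mass slides up. Taking that direction as positive, Newton's second law for the whole system gives 46.008 − 18.117 = (9.8 + 7) a, so a = 27.891 / 16.8 = 1.6602 m/s².

1.66 m/s²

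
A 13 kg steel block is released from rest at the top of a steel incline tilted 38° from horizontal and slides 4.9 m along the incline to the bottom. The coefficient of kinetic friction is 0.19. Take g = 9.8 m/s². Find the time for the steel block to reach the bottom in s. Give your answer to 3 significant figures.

1.46 s

The weight component along the incline is mg sin 38° = 78.435 N and the normal force is N = mg cos 38° = 100.393 N.
Friction up the slope is f = μN = 0.19 × 100.393 = 19.075 N, so the net downslope force is 78.435 − 19.075 = 59.360 N and a = 59.360 / 13 = 4.5662 m/s².
Starting from rest, L = ½at², so t = √(2L/a) = √(2 × 4.9 / 4.5662) = 1.4650 s.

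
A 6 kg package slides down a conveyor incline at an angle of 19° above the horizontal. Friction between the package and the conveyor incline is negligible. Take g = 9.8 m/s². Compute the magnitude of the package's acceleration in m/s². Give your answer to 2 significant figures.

Resolving the weight along the incline: the component pulling the package down the slope is mg sin 19° = 6 × 9.8 × 0.3256 = 19.145 N, and the normal force is N = mg cos 19° = 6 × 9.8 × 0.9455 = 55.595 N.
With no friction the net force along the incline is 19.145 N, so a = g sin 19° = 19.145 / 6 = 3.1908 m/s².

3.2 m/s²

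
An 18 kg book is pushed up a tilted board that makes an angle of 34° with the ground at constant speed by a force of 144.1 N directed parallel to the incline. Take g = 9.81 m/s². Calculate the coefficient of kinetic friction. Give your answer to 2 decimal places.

0.31

At constant speed ΣF = 0 along the incline. The applied 144.1 N acts up the slope; the weight component mg sin 34° = 98.742 N and kinetic friction μN both act down the slope.
So 144.1 = 98.742 + μ × 146.391, giving μ = (144.1 − 98.742) / 146.391 = 0.3098.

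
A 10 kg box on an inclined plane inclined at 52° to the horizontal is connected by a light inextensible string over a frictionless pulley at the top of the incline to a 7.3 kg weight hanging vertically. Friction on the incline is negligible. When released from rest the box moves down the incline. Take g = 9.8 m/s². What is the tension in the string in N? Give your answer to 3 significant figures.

73.9 N

For the box on the incline: the weight component along the slope is m₁g sin 52° = 10 × 9.8 × 0.7880 = 77.224 N and the normal force is N = m₁g cos 52° = 60.335 N.
Newton's second law for the box (down-slope positive): 77.224 − T = 10 a. For the hanging weight (upward positive): T − 7.3 × 9.8 = 7.3 a.
Adding the two equations eliminates T: 5.684 = 17.3 a, so a = 0.3286 m/s².
Then from the hanging weight's equation, T = 7.3 × (9.8 + 0.3286) = 73.939 N.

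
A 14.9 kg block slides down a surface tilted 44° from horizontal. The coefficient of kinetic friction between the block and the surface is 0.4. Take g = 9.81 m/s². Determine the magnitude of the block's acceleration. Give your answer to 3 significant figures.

3.99 m/s²

Resolving the weight along the incline: the component pulling the block down the slope is mg sin 44° = 14.9 × 9.81 × 0.6947 = 101.544 N, and the normal force is N = mg cos 44° = 14.9 × 9.81 × 0.7193 = 105.139 N.
Kinetic friction acts up the slope with magnitude f = μN = 0.4 × 105.139 = 42.056 N.
Net force along the incline is 101.544 − 42.056 = 59.488 N, so a = 59.488 / 14.9 = 3.9925 m/s².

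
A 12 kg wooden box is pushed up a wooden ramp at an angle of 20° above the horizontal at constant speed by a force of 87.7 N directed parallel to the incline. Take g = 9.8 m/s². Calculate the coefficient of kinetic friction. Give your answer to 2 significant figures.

0.43

At constant speed ΣF = 0 along the incline. The applied 87.7 N acts up the slope; the weight component mg sin 20° = 40.222 N and kinetic friction μN both act down the slope.
So 87.7 = 40.222 + μ × 110.508, giving μ = (87.7 − 40.222) / 110.508 = 0.4296.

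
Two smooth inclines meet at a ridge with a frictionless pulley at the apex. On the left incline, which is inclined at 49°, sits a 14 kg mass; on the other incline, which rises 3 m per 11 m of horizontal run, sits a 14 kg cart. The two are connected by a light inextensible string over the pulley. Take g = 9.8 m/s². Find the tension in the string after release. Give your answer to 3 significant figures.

Resolve each weight along its own incline: the 14 kg mass has component 14 × 9.8 × sin 49° = 103.546 N down its slope, and the 14 kg mass has 14 × 9.8 × sin 15.26° = 36.100 N down its slope.
The 14 kg side's 103.546 N exceeds the other side's 36.100 N, so that mass slides down and the 14 kg mass slides up. Taking that direction as positive, Newton's second law for the whole system gives 103.546 − 36.100 = (14 + 14) a, so a = 67.446 / 28 = 2.4088 m/s².
For the 14 kg mass (up-slope positive): T − 36.100 = 14 × 2.4088, so T = 69.823 N.

69.8 N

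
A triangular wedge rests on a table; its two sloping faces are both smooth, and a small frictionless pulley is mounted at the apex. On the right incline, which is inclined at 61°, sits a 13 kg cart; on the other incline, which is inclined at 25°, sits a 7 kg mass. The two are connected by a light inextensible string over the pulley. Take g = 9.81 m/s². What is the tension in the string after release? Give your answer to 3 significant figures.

Resolve each weight along its own incline: the 13 kg mass has component 13 × 9.81 × sin 61° = 111.540 N down its slope, and the 7 kg mass has 7 × 9.81 × sin 25° = 29.021 N down its slope.
The 13 kg side's 111.540 N exceeds the other side's 29.021 N, so that mass slides down and the 7 kg mass slides up. Taking that direction as positive, Newton's second law for the whole system gives 111.540 − 29.021 = (13 + 7) a, so a = 82.519 / 20 = 4.1260 m/s².
For the 7 kg mass (up-slope positive): T − 29.021 = 7 × 4.1260, so T = 57.903 N.

57.9 N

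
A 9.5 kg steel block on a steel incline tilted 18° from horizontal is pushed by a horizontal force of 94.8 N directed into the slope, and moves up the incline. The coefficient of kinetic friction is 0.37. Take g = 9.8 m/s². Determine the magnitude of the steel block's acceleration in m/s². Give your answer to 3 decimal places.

1.873 m/s²

The horizontal push has components F cos 18° = 94.8 × 0.9511 = 90.164 N up the incline and F sin 18° = 94.8 × 0.3090 = 29.293 N pressing into the surface.
The normal force is therefore N = mg cos 18° + F sin 18° = 88.547 + 29.293 = 117.840 N, and kinetic friction down the slope is μN = 0.37 × 117.840 = 43.601 N.
Along the incline: F cos 18° − mg sin 18° − μN = ma, so 90.164 − 28.768 − 43.601 = 9.5 a, giving a = 1.8732 m/s².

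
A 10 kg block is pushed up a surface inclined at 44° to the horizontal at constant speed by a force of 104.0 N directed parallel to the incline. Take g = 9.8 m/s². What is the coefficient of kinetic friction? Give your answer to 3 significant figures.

0.510

At constant speed ΣF = 0 along the incline. The applied 104.0 N acts up the slope; the weight component mg sin 44° = 68.077 N and kinetic friction μN both act down the slope.
So 104.0 = 68.077 + μ × 70.495, giving μ = (104.0 − 68.077) / 70.495 = 0.5096.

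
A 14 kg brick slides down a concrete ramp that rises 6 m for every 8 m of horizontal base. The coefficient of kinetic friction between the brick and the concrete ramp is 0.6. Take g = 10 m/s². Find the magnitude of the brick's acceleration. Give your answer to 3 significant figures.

Resolving the weight along the incline: the component pulling the brick down the slope is mg sin 36.87° = 14 × 10 × 0.6000 = 84.000 N, and the normal force is N = mg cos 36.87° = 14 × 10 × 0.8000 = 112.000 N.
Kinetic friction acts up the slope with magnitude f = μN = 0.6 × 112.000 = 67.200 N.
Net force along the incline is 84.000 − 67.200 = 16.800 N, so a = 16.800 / 14 = 1.2000 m/s².

1.20 m/s²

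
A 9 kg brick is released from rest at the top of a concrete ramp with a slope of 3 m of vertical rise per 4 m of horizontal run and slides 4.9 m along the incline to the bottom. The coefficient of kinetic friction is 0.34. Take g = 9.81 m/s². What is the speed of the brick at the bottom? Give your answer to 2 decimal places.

5.62 m/s

The weight component along the incline is mg sin 36.87° = 52.974 N and the normal force is N = mg cos 36.87° = 70.632 N.
Friction up the slope is f = μN = 0.34 × 70.632 = 24.015 N, so the net downslope force is 52.974 − 24.015 = 28.959 N and a = 28.959 / 9 = 3.2177 m/s².
Starting from rest over a distance of 4.9 m, v² = 2aL = 2 × 3.2177 × 4.9 = 31.5335, so v = 5.6155 m/s.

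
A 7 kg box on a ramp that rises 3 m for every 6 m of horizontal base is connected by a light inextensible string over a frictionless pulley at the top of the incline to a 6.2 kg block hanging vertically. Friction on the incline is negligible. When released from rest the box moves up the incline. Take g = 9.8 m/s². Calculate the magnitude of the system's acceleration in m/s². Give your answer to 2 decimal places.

For the box on the incline: the weight component along the slope is m₁g sin 26.57° = 7 × 9.8 × 0.4472 = 30.678 N and the normal force is N = m₁g cos 26.57° = 61.358 N.
Newton's second law for the box (up-slope positive): T − 30.678 = 7 a. For the hanging block (downward positive): 6.2 × 9.8 − T = 6.2 a.
Adding the two equations eliminates T: 30.082 = 13.2 a, so a = 2.2789 m/s².

2.28 m/s²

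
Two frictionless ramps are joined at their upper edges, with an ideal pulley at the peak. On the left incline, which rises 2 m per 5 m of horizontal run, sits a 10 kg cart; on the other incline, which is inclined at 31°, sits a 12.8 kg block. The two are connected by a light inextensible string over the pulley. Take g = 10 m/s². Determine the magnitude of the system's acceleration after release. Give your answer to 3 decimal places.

1.263 m/s²

Resolve each weight along its own incline: the 10 kg mass has component 10 × 10 × sin 21.80° = 37.139 N down its slope, and the 12.8 kg mass has 12.8 × 10 × sin 31° = 65.925 N down its slope.
The 12.8 kg side's 65.925 N exceeds the other side's 37.139 N, so that mass slides down and the 10 kg mass slides up. Taking that direction as positive, Newton's second law for the whole system gives 65.925 − 37.139 = (10 + 12.8) a, so a = 28.786 / 22.8 = 1.2625 m/s².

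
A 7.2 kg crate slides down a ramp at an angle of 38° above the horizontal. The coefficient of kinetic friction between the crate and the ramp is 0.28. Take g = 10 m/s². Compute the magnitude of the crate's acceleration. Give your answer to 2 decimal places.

3.95 m/s²

Resolving the weight along the incline: the component pulling the crate down the slope is mg sin 38° = 7.2 × 10 × 0.6157 = 44.330 N, and the normal force is N = mg cos 38° = 7.2 × 10 × 0.7880 = 56.736 N.
Kinetic friction acts up the slope with magnitude f = μN = 0.28 × 56.736 = 15.886 N.
Net force along the incline is 44.330 − 15.886 = 28.444 N, so a = 28.444 / 7.2 = 3.9506 m/s².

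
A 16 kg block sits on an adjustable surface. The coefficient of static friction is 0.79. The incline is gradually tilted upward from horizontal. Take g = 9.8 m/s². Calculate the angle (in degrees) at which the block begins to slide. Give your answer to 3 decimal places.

At the threshold of sliding, static friction is at its maximum μ_s N and exactly balances the weight component along the incline: mg sin θ = μ_s mg cos θ.
Hence tan θ = μ_s = 0.79, so θ = arctan(0.79) = 38.3087°.

38.309°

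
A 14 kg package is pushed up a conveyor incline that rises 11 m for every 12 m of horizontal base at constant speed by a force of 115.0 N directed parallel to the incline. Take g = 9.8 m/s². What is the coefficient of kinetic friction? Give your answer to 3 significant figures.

0.220

At constant speed ΣF = 0 along the incline. The applied 115.0 N acts up the slope; the weight component mg sin 42.51° = 92.709 N and kinetic friction μN both act down the slope.
So 115.0 = 92.709 + μ × 101.138, giving μ = (115.0 − 92.709) / 101.138 = 0.2204.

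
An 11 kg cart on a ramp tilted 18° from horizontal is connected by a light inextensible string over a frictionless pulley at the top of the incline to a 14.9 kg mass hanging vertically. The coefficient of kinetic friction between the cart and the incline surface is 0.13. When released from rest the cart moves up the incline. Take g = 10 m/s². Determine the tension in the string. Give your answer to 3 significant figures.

90.7 N

For the cart on the incline: the weight component along the slope is m₁g sin 18° = 11 × 10 × 0.3090 = 33.990 N and the normal force is N = m₁g cos 18° = 104.616 N.
Kinetic friction opposes the cart's motion up the incline: f = μN = 0.13 × 104.616 = 13.600 N acting down the slope.
Newton's second law for the cart (up-slope positive): T − 33.990 − 13.600 = 11 a. For the hanging mass (downward positive): 14.9 × 10 − T = 14.9 a.
Adding the two equations eliminates T: 101.410 = 25.9 a, so a = 3.9154 m/s².
Then from the hanging mass's equation, T = 14.9 × (10 − 3.9154) = 90.661 N.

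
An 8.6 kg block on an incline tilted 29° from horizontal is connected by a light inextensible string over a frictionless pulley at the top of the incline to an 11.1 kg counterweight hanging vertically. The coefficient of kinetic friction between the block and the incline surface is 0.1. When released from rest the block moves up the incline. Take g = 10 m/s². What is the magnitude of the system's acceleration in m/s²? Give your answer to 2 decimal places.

For the block on the incline: the weight component along the slope is m₁g sin 29° = 8.6 × 10 × 0.4848 = 41.693 N and the normal force is N = m₁g cos 29° = 75.217 N.
Kinetic friction opposes the block's motion up the incline: f = μN = 0.1 × 75.217 = 7.522 N acting down the slope.
Newton's second law for the block (up-slope positive): T − 41.693 − 7.522 = 8.6 a. For the hanging counterweight (downward positive): 11.1 × 10 − T = 11.1 a.
Adding the two equations eliminates T: 61.785 = 19.7 a, so a = 3.1363 m/s².

3.14 m/s²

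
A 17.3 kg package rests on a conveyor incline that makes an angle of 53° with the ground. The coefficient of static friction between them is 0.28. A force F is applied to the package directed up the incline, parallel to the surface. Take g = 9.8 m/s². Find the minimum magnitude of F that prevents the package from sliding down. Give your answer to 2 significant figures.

110 N

The normal force is N = mg cos 53° = 102.032 N. With F at its minimum the package is on the verge of sliding down, so static friction is at its maximum μ_s N = 0.28 × 102.032 = 28.569 N and acts up the slope.
Equilibrium along the incline: F + μ_s N = mg sin 53°, so F = 135.401 − 28.569 = 106.832 N.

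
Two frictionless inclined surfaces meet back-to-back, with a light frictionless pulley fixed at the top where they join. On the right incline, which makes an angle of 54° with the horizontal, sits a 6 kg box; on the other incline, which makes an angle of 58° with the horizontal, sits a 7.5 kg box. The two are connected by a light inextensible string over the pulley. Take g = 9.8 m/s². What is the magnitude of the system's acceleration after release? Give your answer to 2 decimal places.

1.09 m/s²

Resolve each weight along its own incline: the 6 kg mass has component 6 × 9.8 × sin 54° = 47.570 N down its slope, and the 7.5 kg mass has 7.5 × 9.8 × sin 58° = 62.332 N down its slope.
The 7.5 kg side's 62.332 N exceeds the other side's 47.570 N, so that mass slides down and the 6 kg mass slides up. Taking that direction as positive, Newton's second law for the whole system gives 62.332 − 47.570 = (6 + 7.5) a, so a = 14.762 / 13.5 = 1.0935 m/s².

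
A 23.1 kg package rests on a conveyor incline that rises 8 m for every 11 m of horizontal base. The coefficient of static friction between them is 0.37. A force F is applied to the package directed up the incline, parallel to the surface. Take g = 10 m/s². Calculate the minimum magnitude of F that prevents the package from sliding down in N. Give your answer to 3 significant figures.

The normal force is N = mg cos 36.03° = 186.818 N. With F at its minimum the package is on the verge of sliding down, so static friction is at its maximum μ_s N = 0.37 × 186.818 = 69.123 N and acts up the slope.
Equilibrium along the incline: F + μ_s N = mg sin 36.03°, so F = 135.868 − 69.123 = 66.745 N.

66.7 N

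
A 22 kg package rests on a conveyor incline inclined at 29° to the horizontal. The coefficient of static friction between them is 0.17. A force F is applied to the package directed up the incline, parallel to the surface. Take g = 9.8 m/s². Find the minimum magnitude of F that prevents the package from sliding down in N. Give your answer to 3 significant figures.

The normal force is N = mg cos 29° = 188.568 N. With F at its minimum the package is on the verge of sliding down, so static friction is at its maximum μ_s N = 0.17 × 188.568 = 32.057 N and acts up the slope.
Equilibrium along the incline: F + μ_s N = mg sin 29°, so F = 104.525 − 32.057 = 72.468 N.

72.5 N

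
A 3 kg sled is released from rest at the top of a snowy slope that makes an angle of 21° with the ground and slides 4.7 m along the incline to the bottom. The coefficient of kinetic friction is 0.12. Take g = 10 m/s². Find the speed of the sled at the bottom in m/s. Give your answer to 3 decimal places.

4.812 m/s

The weight component along the incline is mg sin 21° = 10.751 N and the normal force is N = mg cos 21° = 28.007 N.
Friction up the slope is f = μN = 0.12 × 28.007 = 3.361 N, so the net downslope force is 10.751 − 3.361 = 7.390 N and a = 7.390 / 3 = 2.4633 m/s².
Starting from rest over a distance of 4.7 m, v² = 2aL = 2 × 2.4633 × 4.7 = 23.1550, so v = 4.8120 m/s.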